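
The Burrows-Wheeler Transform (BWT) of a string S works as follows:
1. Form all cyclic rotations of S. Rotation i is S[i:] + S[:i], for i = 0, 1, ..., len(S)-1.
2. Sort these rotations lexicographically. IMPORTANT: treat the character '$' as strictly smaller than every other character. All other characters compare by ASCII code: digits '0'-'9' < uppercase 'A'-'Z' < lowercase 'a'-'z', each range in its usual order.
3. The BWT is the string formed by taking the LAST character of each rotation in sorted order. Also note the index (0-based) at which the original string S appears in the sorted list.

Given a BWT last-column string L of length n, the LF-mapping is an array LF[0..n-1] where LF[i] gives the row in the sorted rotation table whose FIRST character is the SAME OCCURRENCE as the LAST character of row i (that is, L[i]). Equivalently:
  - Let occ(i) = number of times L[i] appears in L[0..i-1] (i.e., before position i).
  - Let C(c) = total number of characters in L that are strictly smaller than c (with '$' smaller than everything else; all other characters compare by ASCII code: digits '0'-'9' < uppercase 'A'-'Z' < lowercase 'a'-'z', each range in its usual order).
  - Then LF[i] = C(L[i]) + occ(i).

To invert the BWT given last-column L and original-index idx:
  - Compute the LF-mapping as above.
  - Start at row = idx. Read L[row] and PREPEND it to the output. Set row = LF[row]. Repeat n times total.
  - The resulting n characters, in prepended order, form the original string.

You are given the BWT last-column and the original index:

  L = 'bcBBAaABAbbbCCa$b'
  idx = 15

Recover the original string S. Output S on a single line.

LF mapping: 11 16 4 5 1 9 2 6 3 12 13 14 7 8 10 0 15
Walk LF starting at row 15, prepending L[row]:
  step 1: row=15, L[15]='$', prepend. Next row=LF[15]=0
  step 2: row=0, L[0]='b', prepend. Next row=LF[0]=11
  step 3: row=11, L[11]='b', prepend. Next row=LF[11]=14
  step 4: row=14, L[14]='a', prepend. Next row=LF[14]=10
  step 5: row=10, L[10]='b', prepend. Next row=LF[10]=13
  step 6: row=13, L[13]='C', prepend. Next row=LF[13]=8
  step 7: row=8, L[8]='A', prepend. Next row=LF[8]=3
  step 8: row=3, L[3]='B', prepend. Next row=LF[3]=5
  step 9: row=5, L[5]='a', prepend. Next row=LF[5]=9
  step 10: row=9, L[9]='b', prepend. Next row=LF[9]=12
  step 11: row=12, L[12]='C', prepend. Next row=LF[12]=7
  step 12: row=7, L[7]='B', prepend. Next row=LF[7]=6
  step 13: row=6, L[6]='A', prepend. Next row=LF[6]=2
  step 14: row=2, L[2]='B', prepend. Next row=LF[2]=4
  step 15: row=4, L[4]='A', prepend. Next row=LF[4]=1
  step 16: row=1, L[1]='c', prepend. Next row=LF[1]=16
  step 17: row=16, L[16]='b', prepend. Next row=LF[16]=15
Reversed output: bcABABCbaBACbabb$

Answer: bcABABCbaBACbabb$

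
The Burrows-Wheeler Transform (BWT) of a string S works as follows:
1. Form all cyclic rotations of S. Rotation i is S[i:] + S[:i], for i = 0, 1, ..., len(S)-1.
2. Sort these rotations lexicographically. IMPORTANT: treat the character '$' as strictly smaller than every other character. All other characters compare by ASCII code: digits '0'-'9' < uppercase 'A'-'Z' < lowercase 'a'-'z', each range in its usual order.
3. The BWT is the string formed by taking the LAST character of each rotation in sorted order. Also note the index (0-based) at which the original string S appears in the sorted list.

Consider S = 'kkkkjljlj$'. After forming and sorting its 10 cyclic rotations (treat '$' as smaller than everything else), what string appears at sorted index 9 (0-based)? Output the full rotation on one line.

All 10 rotations (rotation i = S[i:]+S[:i]):
  rot[0] = kkkkjljlj$
  rot[1] = kkkjljlj$k
  rot[2] = kkjljlj$kk
  rot[3] = kjljlj$kkk
  rot[4] = jljlj$kkkk
  rot[5] = ljlj$kkkkj
  rot[6] = jlj$kkkkjl
  rot[7] = lj$kkkkjlj
  rot[8] = j$kkkkjljl
  rot[9] = $kkkkjljlj
Sorted (with $ < everything):
  sorted[0] = $kkkkjljlj
  sorted[1] = j$kkkkjljl
  sorted[2] = jlj$kkkkjl
  sorted[3] = jljlj$kkkk
  sorted[4] = kjljlj$kkk
  sorted[5] = kkjljlj$kk
  sorted[6] = kkkjljlj$k
  sorted[7] = kkkkjljlj$
  sorted[8] = lj$kkkkjlj
  sorted[9] = ljlj$kkkkj
sorted[9] = ljlj$kkkkj

Answer: ljlj$kkkkj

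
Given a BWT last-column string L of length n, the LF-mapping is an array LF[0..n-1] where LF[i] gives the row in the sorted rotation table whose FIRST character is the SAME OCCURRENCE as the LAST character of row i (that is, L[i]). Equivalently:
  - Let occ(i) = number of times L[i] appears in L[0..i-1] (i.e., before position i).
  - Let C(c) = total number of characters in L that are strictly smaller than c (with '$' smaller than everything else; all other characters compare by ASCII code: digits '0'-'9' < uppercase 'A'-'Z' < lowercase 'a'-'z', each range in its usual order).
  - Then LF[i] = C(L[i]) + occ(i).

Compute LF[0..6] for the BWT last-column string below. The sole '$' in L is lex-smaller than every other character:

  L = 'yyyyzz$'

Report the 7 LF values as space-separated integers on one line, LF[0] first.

Char counts: '$':1, 'y':4, 'z':2
C (first-col start): C('$')=0, C('y')=1, C('z')=5
L[0]='y': occ=0, LF[0]=C('y')+0=1+0=1
L[1]='y': occ=1, LF[1]=C('y')+1=1+1=2
L[2]='y': occ=2, LF[2]=C('y')+2=1+2=3
L[3]='y': occ=3, LF[3]=C('y')+3=1+3=4
L[4]='z': occ=0, LF[4]=C('z')+0=5+0=5
L[5]='z': occ=1, LF[5]=C('z')+1=5+1=6
L[6]='$': occ=0, LF[6]=C('$')+0=0+0=0

Answer: 1 2 3 4 5 6 0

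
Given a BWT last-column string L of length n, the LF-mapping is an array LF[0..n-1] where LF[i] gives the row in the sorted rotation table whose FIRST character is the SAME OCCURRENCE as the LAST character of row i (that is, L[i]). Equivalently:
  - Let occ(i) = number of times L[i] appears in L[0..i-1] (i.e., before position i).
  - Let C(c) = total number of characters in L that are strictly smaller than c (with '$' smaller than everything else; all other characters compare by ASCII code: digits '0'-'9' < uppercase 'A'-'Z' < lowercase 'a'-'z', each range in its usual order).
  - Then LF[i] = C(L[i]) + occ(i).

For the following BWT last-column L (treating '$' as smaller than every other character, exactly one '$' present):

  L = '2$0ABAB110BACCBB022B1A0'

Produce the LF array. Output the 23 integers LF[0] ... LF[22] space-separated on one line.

Char counts: '$':1, '0':4, '1':3, '2':3, 'A':4, 'B':6, 'C':2
C (first-col start): C('$')=0, C('0')=1, C('1')=5, C('2')=8, C('A')=11, C('B')=15, C('C')=21
L[0]='2': occ=0, LF[0]=C('2')+0=8+0=8
L[1]='$': occ=0, LF[1]=C('$')+0=0+0=0
L[2]='0': occ=0, LF[2]=C('0')+0=1+0=1
L[3]='A': occ=0, LF[3]=C('A')+0=11+0=11
L[4]='B': occ=0, LF[4]=C('B')+0=15+0=15
L[5]='A': occ=1, LF[5]=C('A')+1=11+1=12
L[6]='B': occ=1, LF[6]=C('B')+1=15+1=16
L[7]='1': occ=0, LF[7]=C('1')+0=5+0=5
L[8]='1': occ=1, LF[8]=C('1')+1=5+1=6
L[9]='0': occ=1, LF[9]=C('0')+1=1+1=2
L[10]='B': occ=2, LF[10]=C('B')+2=15+2=17
L[11]='A': occ=2, LF[11]=C('A')+2=11+2=13
L[12]='C': occ=0, LF[12]=C('C')+0=21+0=21
L[13]='C': occ=1, LF[13]=C('C')+1=21+1=22
L[14]='B': occ=3, LF[14]=C('B')+3=15+3=18
L[15]='B': occ=4, LF[15]=C('B')+4=15+4=19
L[16]='0': occ=2, LF[16]=C('0')+2=1+2=3
L[17]='2': occ=1, LF[17]=C('2')+1=8+1=9
L[18]='2': occ=2, LF[18]=C('2')+2=8+2=10
L[19]='B': occ=5, LF[19]=C('B')+5=15+5=20
L[20]='1': occ=2, LF[20]=C('1')+2=5+2=7
L[21]='A': occ=3, LF[21]=C('A')+3=11+3=14
L[22]='0': occ=3, LF[22]=C('0')+3=1+3=4

Answer: 8 0 1 11 15 12 16 5 6 2 17 13 21 22 18 19 3 9 10 20 7 14 4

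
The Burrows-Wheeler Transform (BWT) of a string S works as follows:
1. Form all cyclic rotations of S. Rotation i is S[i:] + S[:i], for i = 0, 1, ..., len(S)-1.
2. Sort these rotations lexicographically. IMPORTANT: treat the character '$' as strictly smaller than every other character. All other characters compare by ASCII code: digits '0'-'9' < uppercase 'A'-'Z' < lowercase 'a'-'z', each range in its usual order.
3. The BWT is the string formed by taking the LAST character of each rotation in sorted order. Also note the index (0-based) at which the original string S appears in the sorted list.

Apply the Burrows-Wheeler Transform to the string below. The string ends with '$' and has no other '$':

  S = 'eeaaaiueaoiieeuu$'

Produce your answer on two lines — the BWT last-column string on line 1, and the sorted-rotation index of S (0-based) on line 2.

All 17 rotations (rotation i = S[i:]+S[:i]):
  rot[0] = eeaaaiueaoiieeuu$
  rot[1] = eaaaiueaoiieeuu$e
  rot[2] = aaaiueaoiieeuu$ee
  rot[3] = aaiueaoiieeuu$eea
  rot[4] = aiueaoiieeuu$eeaa
  rot[5] = iueaoiieeuu$eeaaa
  rot[6] = ueaoiieeuu$eeaaai
  rot[7] = eaoiieeuu$eeaaaiu
  rot[8] = aoiieeuu$eeaaaiue
  rot[9] = oiieeuu$eeaaaiuea
  rot[10] = iieeuu$eeaaaiueao
  rot[11] = ieeuu$eeaaaiueaoi
  rot[12] = eeuu$eeaaaiueaoii
  rot[13] = euu$eeaaaiueaoiie
  rot[14] = uu$eeaaaiueaoiiee
  rot[15] = u$eeaaaiueaoiieeu
  rot[16] = $eeaaaiueaoiieeuu
Sorted (with $ < everything):
  sorted[0] = $eeaaaiueaoiieeuu  (last char: 'u')
  sorted[1] = aaaiueaoiieeuu$ee  (last char: 'e')
  sorted[2] = aaiueaoiieeuu$eea  (last char: 'a')
  sorted[3] = aiueaoiieeuu$eeaa  (last char: 'a')
  sorted[4] = aoiieeuu$eeaaaiue  (last char: 'e')
  sorted[5] = eaaaiueaoiieeuu$e  (last char: 'e')
  sorted[6] = eaoiieeuu$eeaaaiu  (last char: 'u')
  sorted[7] = eeaaaiueaoiieeuu$  (last char: '$')
  sorted[8] = eeuu$eeaaaiueaoii  (last char: 'i')
  sorted[9] = euu$eeaaaiueaoiie  (last char: 'e')
  sorted[10] = ieeuu$eeaaaiueaoi  (last char: 'i')
  sorted[11] = iieeuu$eeaaaiueao  (last char: 'o')
  sorted[12] = iueaoiieeuu$eeaaa  (last char: 'a')
  sorted[13] = oiieeuu$eeaaaiuea  (last char: 'a')
  sorted[14] = u$eeaaaiueaoiieeu  (last char: 'u')
  sorted[15] = ueaoiieeuu$eeaaai  (last char: 'i')
  sorted[16] = uu$eeaaaiueaoiiee  (last char: 'e')
Last column: ueaaeeu$ieioaauie
Original string S is at sorted index 7

Answer: ueaaeeu$ieioaauie
7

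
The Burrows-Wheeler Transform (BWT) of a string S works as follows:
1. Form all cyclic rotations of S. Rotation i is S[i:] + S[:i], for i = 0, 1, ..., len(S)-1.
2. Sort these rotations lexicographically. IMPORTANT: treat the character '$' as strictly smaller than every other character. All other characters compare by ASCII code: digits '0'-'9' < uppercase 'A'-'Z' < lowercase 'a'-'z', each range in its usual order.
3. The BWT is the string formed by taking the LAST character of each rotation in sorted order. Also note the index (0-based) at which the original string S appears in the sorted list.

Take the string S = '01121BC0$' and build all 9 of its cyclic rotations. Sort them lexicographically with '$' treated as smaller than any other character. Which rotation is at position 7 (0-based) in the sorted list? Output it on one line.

All 9 rotations (rotation i = S[i:]+S[:i]):
  rot[0] = 01121BC0$
  rot[1] = 1121BC0$0
  rot[2] = 121BC0$01
  rot[3] = 21BC0$011
  rot[4] = 1BC0$0112
  rot[5] = BC0$01121
  rot[6] = C0$01121B
  rot[7] = 0$01121BC
  rot[8] = $01121BC0
Sorted (with $ < everything):
  sorted[0] = $01121BC0
  sorted[1] = 0$01121BC
  sorted[2] = 01121BC0$
  sorted[3] = 1121BC0$0
  sorted[4] = 121BC0$01
  sorted[5] = 1BC0$0112
  sorted[6] = 21BC0$011
  sorted[7] = BC0$01121
  sorted[8] = C0$01121B
sorted[7] = BC0$01121

Answer: BC0$01121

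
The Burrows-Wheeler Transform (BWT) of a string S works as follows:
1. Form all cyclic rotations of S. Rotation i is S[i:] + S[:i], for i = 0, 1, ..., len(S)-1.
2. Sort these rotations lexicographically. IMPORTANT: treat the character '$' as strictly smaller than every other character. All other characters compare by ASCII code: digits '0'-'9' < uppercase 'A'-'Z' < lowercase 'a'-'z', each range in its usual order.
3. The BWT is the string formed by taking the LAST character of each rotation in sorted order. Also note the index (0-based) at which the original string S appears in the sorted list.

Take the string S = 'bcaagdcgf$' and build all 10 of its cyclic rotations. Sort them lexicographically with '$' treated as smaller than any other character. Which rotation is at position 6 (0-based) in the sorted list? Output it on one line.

All 10 rotations (rotation i = S[i:]+S[:i]):
  rot[0] = bcaagdcgf$
  rot[1] = caagdcgf$b
  rot[2] = aagdcgf$bc
  rot[3] = agdcgf$bca
  rot[4] = gdcgf$bcaa
  rot[5] = dcgf$bcaag
  rot[6] = cgf$bcaagd
  rot[7] = gf$bcaagdc
  rot[8] = f$bcaagdcg
  rot[9] = $bcaagdcgf
Sorted (with $ < everything):
  sorted[0] = $bcaagdcgf
  sorted[1] = aagdcgf$bc
  sorted[2] = agdcgf$bca
  sorted[3] = bcaagdcgf$
  sorted[4] = caagdcgf$b
  sorted[5] = cgf$bcaagd
  sorted[6] = dcgf$bcaag
  sorted[7] = f$bcaagdcg
  sorted[8] = gdcgf$bcaa
  sorted[9] = gf$bcaagdc
sorted[6] = dcgf$bcaag

Answer: dcgf$bcaag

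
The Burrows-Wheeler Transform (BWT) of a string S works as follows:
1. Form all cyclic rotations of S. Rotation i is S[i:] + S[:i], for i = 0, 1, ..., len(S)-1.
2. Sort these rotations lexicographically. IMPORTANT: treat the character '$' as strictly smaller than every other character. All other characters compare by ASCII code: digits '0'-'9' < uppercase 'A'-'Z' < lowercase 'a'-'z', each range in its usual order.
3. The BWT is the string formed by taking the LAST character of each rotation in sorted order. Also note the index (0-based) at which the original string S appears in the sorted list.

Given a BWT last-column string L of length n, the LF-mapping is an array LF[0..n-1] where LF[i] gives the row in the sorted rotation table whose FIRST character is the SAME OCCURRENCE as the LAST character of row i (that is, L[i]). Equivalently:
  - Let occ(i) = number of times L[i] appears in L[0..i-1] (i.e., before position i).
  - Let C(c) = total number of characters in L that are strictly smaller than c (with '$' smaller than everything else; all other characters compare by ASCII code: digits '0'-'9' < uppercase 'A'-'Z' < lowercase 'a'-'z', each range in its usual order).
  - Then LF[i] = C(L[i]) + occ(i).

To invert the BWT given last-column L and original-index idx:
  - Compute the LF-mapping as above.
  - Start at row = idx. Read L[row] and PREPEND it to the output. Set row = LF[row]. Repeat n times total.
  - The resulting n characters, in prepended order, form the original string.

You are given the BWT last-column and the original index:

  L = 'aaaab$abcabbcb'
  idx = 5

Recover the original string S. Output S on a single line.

LF mapping: 1 2 3 4 7 0 5 8 12 6 9 10 13 11
Walk LF starting at row 5, prepending L[row]:
  step 1: row=5, L[5]='$', prepend. Next row=LF[5]=0
  step 2: row=0, L[0]='a', prepend. Next row=LF[0]=1
  step 3: row=1, L[1]='a', prepend. Next row=LF[1]=2
  step 4: row=2, L[2]='a', prepend. Next row=LF[2]=3
  step 5: row=3, L[3]='a', prepend. Next row=LF[3]=4
  step 6: row=4, L[4]='b', prepend. Next row=LF[4]=7
  step 7: row=7, L[7]='b', prepend. Next row=LF[7]=8
  step 8: row=8, L[8]='c', prepend. Next row=LF[8]=12
  step 9: row=12, L[12]='c', prepend. Next row=LF[12]=13
  step 10: row=13, L[13]='b', prepend. Next row=LF[13]=11
  step 11: row=11, L[11]='b', prepend. Next row=LF[11]=10
  step 12: row=10, L[10]='b', prepend. Next row=LF[10]=9
  step 13: row=9, L[9]='a', prepend. Next row=LF[9]=6
  step 14: row=6, L[6]='a', prepend. Next row=LF[6]=5
Reversed output: aabbbccbbaaaa$

Answer: aabbbccbbaaaa$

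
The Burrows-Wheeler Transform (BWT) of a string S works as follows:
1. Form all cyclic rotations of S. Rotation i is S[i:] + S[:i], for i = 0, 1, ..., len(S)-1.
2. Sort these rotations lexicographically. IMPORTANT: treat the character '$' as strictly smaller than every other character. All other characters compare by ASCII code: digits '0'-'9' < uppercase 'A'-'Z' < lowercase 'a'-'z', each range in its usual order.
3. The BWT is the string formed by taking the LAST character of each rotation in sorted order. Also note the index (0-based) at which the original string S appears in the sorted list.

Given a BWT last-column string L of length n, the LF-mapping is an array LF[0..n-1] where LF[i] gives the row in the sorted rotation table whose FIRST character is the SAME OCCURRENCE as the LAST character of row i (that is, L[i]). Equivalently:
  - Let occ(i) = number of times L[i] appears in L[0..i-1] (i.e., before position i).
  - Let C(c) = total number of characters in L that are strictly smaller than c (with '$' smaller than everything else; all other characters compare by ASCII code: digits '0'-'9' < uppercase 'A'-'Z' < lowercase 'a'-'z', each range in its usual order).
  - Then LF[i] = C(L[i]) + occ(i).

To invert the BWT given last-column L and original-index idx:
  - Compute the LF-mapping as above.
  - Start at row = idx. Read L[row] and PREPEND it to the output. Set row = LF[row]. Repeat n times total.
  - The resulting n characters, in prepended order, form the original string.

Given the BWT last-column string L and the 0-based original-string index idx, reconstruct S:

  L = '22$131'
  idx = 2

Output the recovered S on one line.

Answer: 13212$

Derivation:
LF mapping: 3 4 0 1 5 2
Walk LF starting at row 2, prepending L[row]:
  step 1: row=2, L[2]='$', prepend. Next row=LF[2]=0
  step 2: row=0, L[0]='2', prepend. Next row=LF[0]=3
  step 3: row=3, L[3]='1', prepend. Next row=LF[3]=1
  step 4: row=1, L[1]='2', prepend. Next row=LF[1]=4
  step 5: row=4, L[4]='3', prepend. Next row=LF[4]=5
  step 6: row=5, L[5]='1', prepend. Next row=LF[5]=2
Reversed output: 13212$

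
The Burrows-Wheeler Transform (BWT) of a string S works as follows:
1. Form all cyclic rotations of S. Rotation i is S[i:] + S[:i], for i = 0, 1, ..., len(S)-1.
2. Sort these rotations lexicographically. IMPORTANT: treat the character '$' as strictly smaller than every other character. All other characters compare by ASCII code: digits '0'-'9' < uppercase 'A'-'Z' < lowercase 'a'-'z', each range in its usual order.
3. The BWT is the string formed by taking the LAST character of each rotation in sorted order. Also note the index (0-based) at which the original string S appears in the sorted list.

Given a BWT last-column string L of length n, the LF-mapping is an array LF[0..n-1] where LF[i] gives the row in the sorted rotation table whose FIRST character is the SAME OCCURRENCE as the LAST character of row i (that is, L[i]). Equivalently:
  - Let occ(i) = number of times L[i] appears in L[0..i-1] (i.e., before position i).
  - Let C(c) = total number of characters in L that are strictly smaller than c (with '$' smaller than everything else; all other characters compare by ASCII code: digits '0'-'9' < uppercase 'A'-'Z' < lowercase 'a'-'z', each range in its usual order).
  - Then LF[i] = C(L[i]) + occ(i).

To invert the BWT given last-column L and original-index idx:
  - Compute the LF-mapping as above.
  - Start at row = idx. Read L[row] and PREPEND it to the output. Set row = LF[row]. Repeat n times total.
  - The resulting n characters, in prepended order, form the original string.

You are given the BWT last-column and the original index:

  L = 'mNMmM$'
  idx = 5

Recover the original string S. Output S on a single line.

LF mapping: 4 3 1 5 2 0
Walk LF starting at row 5, prepending L[row]:
  step 1: row=5, L[5]='$', prepend. Next row=LF[5]=0
  step 2: row=0, L[0]='m', prepend. Next row=LF[0]=4
  step 3: row=4, L[4]='M', prepend. Next row=LF[4]=2
  step 4: row=2, L[2]='M', prepend. Next row=LF[2]=1
  step 5: row=1, L[1]='N', prepend. Next row=LF[1]=3
  step 6: row=3, L[3]='m', prepend. Next row=LF[3]=5
Reversed output: mNMMm$

Answer: mNMMm$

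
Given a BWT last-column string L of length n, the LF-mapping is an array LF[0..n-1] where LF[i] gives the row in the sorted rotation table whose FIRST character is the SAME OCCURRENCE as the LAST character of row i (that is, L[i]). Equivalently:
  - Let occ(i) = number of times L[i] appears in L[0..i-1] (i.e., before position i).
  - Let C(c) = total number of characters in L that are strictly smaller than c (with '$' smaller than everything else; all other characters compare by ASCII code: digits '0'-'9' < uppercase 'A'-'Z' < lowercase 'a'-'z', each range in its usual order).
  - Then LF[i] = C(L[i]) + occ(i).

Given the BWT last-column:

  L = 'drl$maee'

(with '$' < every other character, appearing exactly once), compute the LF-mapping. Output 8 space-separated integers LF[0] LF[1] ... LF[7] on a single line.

Answer: 2 7 5 0 6 1 3 4

Derivation:
Char counts: '$':1, 'a':1, 'd':1, 'e':2, 'l':1, 'm':1, 'r':1
C (first-col start): C('$')=0, C('a')=1, C('d')=2, C('e')=3, C('l')=5, C('m')=6, C('r')=7
L[0]='d': occ=0, LF[0]=C('d')+0=2+0=2
L[1]='r': occ=0, LF[1]=C('r')+0=7+0=7
L[2]='l': occ=0, LF[2]=C('l')+0=5+0=5
L[3]='$': occ=0, LF[3]=C('$')+0=0+0=0
L[4]='m': occ=0, LF[4]=C('m')+0=6+0=6
L[5]='a': occ=0, LF[5]=C('a')+0=1+0=1
L[6]='e': occ=0, LF[6]=C('e')+0=3+0=3
L[7]='e': occ=1, LF[7]=C('e')+1=3+1=4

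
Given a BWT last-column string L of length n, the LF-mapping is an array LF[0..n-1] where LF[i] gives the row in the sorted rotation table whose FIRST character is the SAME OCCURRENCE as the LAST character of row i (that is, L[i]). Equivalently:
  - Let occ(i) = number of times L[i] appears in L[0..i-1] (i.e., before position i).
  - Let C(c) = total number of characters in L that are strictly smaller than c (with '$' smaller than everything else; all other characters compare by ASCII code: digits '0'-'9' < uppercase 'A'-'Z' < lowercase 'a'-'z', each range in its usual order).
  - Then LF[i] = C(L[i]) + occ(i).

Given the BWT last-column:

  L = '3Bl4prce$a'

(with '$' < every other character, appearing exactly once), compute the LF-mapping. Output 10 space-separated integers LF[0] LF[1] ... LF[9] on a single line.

Char counts: '$':1, '3':1, '4':1, 'B':1, 'a':1, 'c':1, 'e':1, 'l':1, 'p':1, 'r':1
C (first-col start): C('$')=0, C('3')=1, C('4')=2, C('B')=3, C('a')=4, C('c')=5, C('e')=6, C('l')=7, C('p')=8, C('r')=9
L[0]='3': occ=0, LF[0]=C('3')+0=1+0=1
L[1]='B': occ=0, LF[1]=C('B')+0=3+0=3
L[2]='l': occ=0, LF[2]=C('l')+0=7+0=7
L[3]='4': occ=0, LF[3]=C('4')+0=2+0=2
L[4]='p': occ=0, LF[4]=C('p')+0=8+0=8
L[5]='r': occ=0, LF[5]=C('r')+0=9+0=9
L[6]='c': occ=0, LF[6]=C('c')+0=5+0=5
L[7]='e': occ=0, LF[7]=C('e')+0=6+0=6
L[8]='$': occ=0, LF[8]=C('$')+0=0+0=0
L[9]='a': occ=0, LF[9]=C('a')+0=4+0=4

Answer: 1 3 7 2 8 9 5 6 0 4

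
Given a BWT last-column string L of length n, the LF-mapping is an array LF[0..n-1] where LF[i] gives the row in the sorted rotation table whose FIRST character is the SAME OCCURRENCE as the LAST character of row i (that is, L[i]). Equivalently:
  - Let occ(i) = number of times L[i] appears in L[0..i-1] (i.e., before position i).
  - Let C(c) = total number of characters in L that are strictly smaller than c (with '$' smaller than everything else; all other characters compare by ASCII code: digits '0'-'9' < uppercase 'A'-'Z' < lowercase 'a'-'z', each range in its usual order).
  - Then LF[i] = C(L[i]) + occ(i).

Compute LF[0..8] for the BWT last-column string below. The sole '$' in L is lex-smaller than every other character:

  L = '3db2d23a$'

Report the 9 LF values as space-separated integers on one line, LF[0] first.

Char counts: '$':1, '2':2, '3':2, 'a':1, 'b':1, 'd':2
C (first-col start): C('$')=0, C('2')=1, C('3')=3, C('a')=5, C('b')=6, C('d')=7
L[0]='3': occ=0, LF[0]=C('3')+0=3+0=3
L[1]='d': occ=0, LF[1]=C('d')+0=7+0=7
L[2]='b': occ=0, LF[2]=C('b')+0=6+0=6
L[3]='2': occ=0, LF[3]=C('2')+0=1+0=1
L[4]='d': occ=1, LF[4]=C('d')+1=7+1=8
L[5]='2': occ=1, LF[5]=C('2')+1=1+1=2
L[6]='3': occ=1, LF[6]=C('3')+1=3+1=4
L[7]='a': occ=0, LF[7]=C('a')+0=5+0=5
L[8]='$': occ=0, LF[8]=C('$')+0=0+0=0

Answer: 3 7 6 1 8 2 4 5 0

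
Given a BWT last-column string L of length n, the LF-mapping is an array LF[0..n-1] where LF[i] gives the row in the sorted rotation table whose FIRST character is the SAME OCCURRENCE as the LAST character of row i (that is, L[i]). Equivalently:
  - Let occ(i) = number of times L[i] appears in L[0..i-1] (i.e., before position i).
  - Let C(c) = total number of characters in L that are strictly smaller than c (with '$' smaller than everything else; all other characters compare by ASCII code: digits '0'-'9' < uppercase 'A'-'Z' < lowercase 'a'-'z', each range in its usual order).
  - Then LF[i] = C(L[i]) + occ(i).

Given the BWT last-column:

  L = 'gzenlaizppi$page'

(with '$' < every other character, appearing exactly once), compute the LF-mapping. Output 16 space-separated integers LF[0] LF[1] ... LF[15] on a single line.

Answer: 5 14 3 10 9 1 7 15 11 12 8 0 13 2 6 4

Derivation:
Char counts: '$':1, 'a':2, 'e':2, 'g':2, 'i':2, 'l':1, 'n':1, 'p':3, 'z':2
C (first-col start): C('$')=0, C('a')=1, C('e')=3, C('g')=5, C('i')=7, C('l')=9, C('n')=10, C('p')=11, C('z')=14
L[0]='g': occ=0, LF[0]=C('g')+0=5+0=5
L[1]='z': occ=0, LF[1]=C('z')+0=14+0=14
L[2]='e': occ=0, LF[2]=C('e')+0=3+0=3
L[3]='n': occ=0, LF[3]=C('n')+0=10+0=10
L[4]='l': occ=0, LF[4]=C('l')+0=9+0=9
L[5]='a': occ=0, LF[5]=C('a')+0=1+0=1
L[6]='i': occ=0, LF[6]=C('i')+0=7+0=7
L[7]='z': occ=1, LF[7]=C('z')+1=14+1=15
L[8]='p': occ=0, LF[8]=C('p')+0=11+0=11
L[9]='p': occ=1, LF[9]=C('p')+1=11+1=12
L[10]='i': occ=1, LF[10]=C('i')+1=7+1=8
L[11]='$': occ=0, LF[11]=C('$')+0=0+0=0
L[12]='p': occ=2, LF[12]=C('p')+2=11+2=13
L[13]='a': occ=1, LF[13]=C('a')+1=1+1=2
L[14]='g': occ=1, LF[14]=C('g')+1=5+1=6
L[15]='e': occ=1, LF[15]=C('e')+1=3+1=4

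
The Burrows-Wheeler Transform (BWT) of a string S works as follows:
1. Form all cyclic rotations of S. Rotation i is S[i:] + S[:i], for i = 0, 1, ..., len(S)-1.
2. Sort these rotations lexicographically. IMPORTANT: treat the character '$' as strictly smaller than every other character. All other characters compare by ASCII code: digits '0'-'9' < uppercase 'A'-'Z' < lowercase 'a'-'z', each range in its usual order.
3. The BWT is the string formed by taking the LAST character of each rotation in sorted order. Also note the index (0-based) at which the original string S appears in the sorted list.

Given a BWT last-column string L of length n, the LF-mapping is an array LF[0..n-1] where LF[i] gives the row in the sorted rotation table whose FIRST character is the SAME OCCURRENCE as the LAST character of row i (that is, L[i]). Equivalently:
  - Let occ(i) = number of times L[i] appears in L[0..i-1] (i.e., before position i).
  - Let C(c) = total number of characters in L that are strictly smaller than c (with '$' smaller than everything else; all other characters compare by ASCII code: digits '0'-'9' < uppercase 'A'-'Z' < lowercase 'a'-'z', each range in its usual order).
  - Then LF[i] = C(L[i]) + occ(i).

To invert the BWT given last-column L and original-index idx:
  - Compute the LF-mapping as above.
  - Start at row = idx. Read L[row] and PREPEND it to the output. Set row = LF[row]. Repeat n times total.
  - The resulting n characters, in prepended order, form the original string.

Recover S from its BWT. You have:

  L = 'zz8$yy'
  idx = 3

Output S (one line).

Answer: yz8yz$

Derivation:
LF mapping: 4 5 1 0 2 3
Walk LF starting at row 3, prepending L[row]:
  step 1: row=3, L[3]='$', prepend. Next row=LF[3]=0
  step 2: row=0, L[0]='z', prepend. Next row=LF[0]=4
  step 3: row=4, L[4]='y', prepend. Next row=LF[4]=2
  step 4: row=2, L[2]='8', prepend. Next row=LF[2]=1
  step 5: row=1, L[1]='z', prepend. Next row=LF[1]=5
  step 6: row=5, L[5]='y', prepend. Next row=LF[5]=3
Reversed output: yz8yz$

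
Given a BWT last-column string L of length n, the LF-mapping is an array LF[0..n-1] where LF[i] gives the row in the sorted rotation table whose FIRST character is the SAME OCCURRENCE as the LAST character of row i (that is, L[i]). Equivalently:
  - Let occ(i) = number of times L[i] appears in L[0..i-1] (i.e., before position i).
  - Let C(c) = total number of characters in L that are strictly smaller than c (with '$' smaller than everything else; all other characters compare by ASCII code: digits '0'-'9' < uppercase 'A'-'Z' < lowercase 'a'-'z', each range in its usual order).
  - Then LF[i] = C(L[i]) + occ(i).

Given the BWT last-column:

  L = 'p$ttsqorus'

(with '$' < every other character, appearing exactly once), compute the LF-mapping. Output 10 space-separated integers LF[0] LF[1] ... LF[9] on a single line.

Answer: 2 0 7 8 5 3 1 4 9 6

Derivation:
Char counts: '$':1, 'o':1, 'p':1, 'q':1, 'r':1, 's':2, 't':2, 'u':1
C (first-col start): C('$')=0, C('o')=1, C('p')=2, C('q')=3, C('r')=4, C('s')=5, C('t')=7, C('u')=9
L[0]='p': occ=0, LF[0]=C('p')+0=2+0=2
L[1]='$': occ=0, LF[1]=C('$')+0=0+0=0
L[2]='t': occ=0, LF[2]=C('t')+0=7+0=7
L[3]='t': occ=1, LF[3]=C('t')+1=7+1=8
L[4]='s': occ=0, LF[4]=C('s')+0=5+0=5
L[5]='q': occ=0, LF[5]=C('q')+0=3+0=3
L[6]='o': occ=0, LF[6]=C('o')+0=1+0=1
L[7]='r': occ=0, LF[7]=C('r')+0=4+0=4
L[8]='u': occ=0, LF[8]=C('u')+0=9+0=9
L[9]='s': occ=1, LF[9]=C('s')+1=5+1=6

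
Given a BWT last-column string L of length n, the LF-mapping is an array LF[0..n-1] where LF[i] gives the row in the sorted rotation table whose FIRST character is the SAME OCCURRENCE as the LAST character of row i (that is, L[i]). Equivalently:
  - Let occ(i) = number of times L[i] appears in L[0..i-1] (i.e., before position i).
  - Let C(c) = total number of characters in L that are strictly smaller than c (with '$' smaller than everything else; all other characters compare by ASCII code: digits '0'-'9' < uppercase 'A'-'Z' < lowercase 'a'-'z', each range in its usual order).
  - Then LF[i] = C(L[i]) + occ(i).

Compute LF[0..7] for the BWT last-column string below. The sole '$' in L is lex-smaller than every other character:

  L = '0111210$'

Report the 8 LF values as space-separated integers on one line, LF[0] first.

Answer: 1 3 4 5 7 6 2 0

Derivation:
Char counts: '$':1, '0':2, '1':4, '2':1
C (first-col start): C('$')=0, C('0')=1, C('1')=3, C('2')=7
L[0]='0': occ=0, LF[0]=C('0')+0=1+0=1
L[1]='1': occ=0, LF[1]=C('1')+0=3+0=3
L[2]='1': occ=1, LF[2]=C('1')+1=3+1=4
L[3]='1': occ=2, LF[3]=C('1')+2=3+2=5
L[4]='2': occ=0, LF[4]=C('2')+0=7+0=7
L[5]='1': occ=3, LF[5]=C('1')+3=3+3=6
L[6]='0': occ=1, LF[6]=C('0')+1=1+1=2
L[7]='$': occ=0, LF[7]=C('$')+0=0+0=0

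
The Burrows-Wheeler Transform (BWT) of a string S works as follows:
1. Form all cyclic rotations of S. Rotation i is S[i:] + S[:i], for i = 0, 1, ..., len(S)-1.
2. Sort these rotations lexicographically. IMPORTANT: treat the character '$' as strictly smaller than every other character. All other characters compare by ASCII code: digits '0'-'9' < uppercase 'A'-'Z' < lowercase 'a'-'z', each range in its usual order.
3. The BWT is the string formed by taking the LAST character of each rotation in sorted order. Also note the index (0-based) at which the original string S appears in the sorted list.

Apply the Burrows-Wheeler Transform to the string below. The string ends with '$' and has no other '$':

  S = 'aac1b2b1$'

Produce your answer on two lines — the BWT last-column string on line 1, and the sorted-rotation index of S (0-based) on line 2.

Answer: 1bcb$a21a
4

Derivation:
All 9 rotations (rotation i = S[i:]+S[:i]):
  rot[0] = aac1b2b1$
  rot[1] = ac1b2b1$a
  rot[2] = c1b2b1$aa
  rot[3] = 1b2b1$aac
  rot[4] = b2b1$aac1
  rot[5] = 2b1$aac1b
  rot[6] = b1$aac1b2
  rot[7] = 1$aac1b2b
  rot[8] = $aac1b2b1
Sorted (with $ < everything):
  sorted[0] = $aac1b2b1  (last char: '1')
  sorted[1] = 1$aac1b2b  (last char: 'b')
  sorted[2] = 1b2b1$aac  (last char: 'c')
  sorted[3] = 2b1$aac1b  (last char: 'b')
  sorted[4] = aac1b2b1$  (last char: '$')
  sorted[5] = ac1b2b1$a  (last char: 'a')
  sorted[6] = b1$aac1b2  (last char: '2')
  sorted[7] = b2b1$aac1  (last char: '1')
  sorted[8] = c1b2b1$aa  (last char: 'a')
Last column: 1bcb$a21a
Original string S is at sorted index 4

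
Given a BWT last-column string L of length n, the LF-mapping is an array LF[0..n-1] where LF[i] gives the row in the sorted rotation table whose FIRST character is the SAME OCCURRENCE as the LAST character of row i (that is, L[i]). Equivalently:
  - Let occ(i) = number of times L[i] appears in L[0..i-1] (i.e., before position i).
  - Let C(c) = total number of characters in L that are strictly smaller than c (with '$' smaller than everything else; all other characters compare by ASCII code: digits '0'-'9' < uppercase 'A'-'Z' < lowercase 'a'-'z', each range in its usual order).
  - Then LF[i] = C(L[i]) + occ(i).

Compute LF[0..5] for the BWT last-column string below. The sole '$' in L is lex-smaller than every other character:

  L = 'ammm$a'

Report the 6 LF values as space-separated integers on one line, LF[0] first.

Answer: 1 3 4 5 0 2

Derivation:
Char counts: '$':1, 'a':2, 'm':3
C (first-col start): C('$')=0, C('a')=1, C('m')=3
L[0]='a': occ=0, LF[0]=C('a')+0=1+0=1
L[1]='m': occ=0, LF[1]=C('m')+0=3+0=3
L[2]='m': occ=1, LF[2]=C('m')+1=3+1=4
L[3]='m': occ=2, LF[3]=C('m')+2=3+2=5
L[4]='$': occ=0, LF[4]=C('$')+0=0+0=0
L[5]='a': occ=1, LF[5]=C('a')+1=1+1=2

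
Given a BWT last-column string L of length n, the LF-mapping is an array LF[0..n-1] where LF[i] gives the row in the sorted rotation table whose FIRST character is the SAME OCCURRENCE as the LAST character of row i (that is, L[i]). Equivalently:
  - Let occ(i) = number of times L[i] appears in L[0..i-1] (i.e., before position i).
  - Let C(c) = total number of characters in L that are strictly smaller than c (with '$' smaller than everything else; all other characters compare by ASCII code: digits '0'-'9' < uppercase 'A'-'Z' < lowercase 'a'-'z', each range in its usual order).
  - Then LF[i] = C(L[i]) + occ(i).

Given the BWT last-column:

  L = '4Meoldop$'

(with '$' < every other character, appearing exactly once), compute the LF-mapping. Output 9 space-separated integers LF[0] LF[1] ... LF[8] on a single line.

Char counts: '$':1, '4':1, 'M':1, 'd':1, 'e':1, 'l':1, 'o':2, 'p':1
C (first-col start): C('$')=0, C('4')=1, C('M')=2, C('d')=3, C('e')=4, C('l')=5, C('o')=6, C('p')=8
L[0]='4': occ=0, LF[0]=C('4')+0=1+0=1
L[1]='M': occ=0, LF[1]=C('M')+0=2+0=2
L[2]='e': occ=0, LF[2]=C('e')+0=4+0=4
L[3]='o': occ=0, LF[3]=C('o')+0=6+0=6
L[4]='l': occ=0, LF[4]=C('l')+0=5+0=5
L[5]='d': occ=0, LF[5]=C('d')+0=3+0=3
L[6]='o': occ=1, LF[6]=C('o')+1=6+1=7
L[7]='p': occ=0, LF[7]=C('p')+0=8+0=8
L[8]='$': occ=0, LF[8]=C('$')+0=0+0=0

Answer: 1 2 4 6 5 3 7 8 0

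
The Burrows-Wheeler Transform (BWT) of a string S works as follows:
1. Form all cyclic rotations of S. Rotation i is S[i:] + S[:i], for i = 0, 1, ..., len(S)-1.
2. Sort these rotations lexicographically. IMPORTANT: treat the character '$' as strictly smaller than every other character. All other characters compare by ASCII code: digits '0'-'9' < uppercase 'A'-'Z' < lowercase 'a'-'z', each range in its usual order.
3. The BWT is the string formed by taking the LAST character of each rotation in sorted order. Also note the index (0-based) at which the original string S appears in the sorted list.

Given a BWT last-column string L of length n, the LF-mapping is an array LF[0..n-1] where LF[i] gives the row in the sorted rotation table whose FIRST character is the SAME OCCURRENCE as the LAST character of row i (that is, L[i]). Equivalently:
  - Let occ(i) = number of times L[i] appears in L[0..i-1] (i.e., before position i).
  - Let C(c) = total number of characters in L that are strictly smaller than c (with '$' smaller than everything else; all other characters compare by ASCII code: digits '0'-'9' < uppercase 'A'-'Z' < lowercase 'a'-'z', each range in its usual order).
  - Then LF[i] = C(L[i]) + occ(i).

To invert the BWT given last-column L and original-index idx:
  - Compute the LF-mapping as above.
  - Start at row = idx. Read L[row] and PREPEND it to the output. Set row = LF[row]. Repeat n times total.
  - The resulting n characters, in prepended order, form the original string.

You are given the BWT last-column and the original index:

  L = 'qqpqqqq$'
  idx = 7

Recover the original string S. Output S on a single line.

LF mapping: 2 3 1 4 5 6 7 0
Walk LF starting at row 7, prepending L[row]:
  step 1: row=7, L[7]='$', prepend. Next row=LF[7]=0
  step 2: row=0, L[0]='q', prepend. Next row=LF[0]=2
  step 3: row=2, L[2]='p', prepend. Next row=LF[2]=1
  step 4: row=1, L[1]='q', prepend. Next row=LF[1]=3
  step 5: row=3, L[3]='q', prepend. Next row=LF[3]=4
  step 6: row=4, L[4]='q', prepend. Next row=LF[4]=5
  step 7: row=5, L[5]='q', prepend. Next row=LF[5]=6
  step 8: row=6, L[6]='q', prepend. Next row=LF[6]=7
Reversed output: qqqqqpq$

Answer: qqqqqpq$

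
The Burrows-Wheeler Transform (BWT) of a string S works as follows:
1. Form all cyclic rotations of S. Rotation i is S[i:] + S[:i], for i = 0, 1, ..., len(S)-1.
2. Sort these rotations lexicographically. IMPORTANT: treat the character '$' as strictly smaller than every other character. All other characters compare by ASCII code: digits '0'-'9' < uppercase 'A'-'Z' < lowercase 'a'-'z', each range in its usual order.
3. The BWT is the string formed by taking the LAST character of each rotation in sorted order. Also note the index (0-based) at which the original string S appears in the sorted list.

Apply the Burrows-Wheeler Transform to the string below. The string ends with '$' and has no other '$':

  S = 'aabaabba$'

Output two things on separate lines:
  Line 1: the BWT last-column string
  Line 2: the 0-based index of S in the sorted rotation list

All 9 rotations (rotation i = S[i:]+S[:i]):
  rot[0] = aabaabba$
  rot[1] = abaabba$a
  rot[2] = baabba$aa
  rot[3] = aabba$aab
  rot[4] = abba$aaba
  rot[5] = bba$aabaa
  rot[6] = ba$aabaab
  rot[7] = a$aabaabb
  rot[8] = $aabaabba
Sorted (with $ < everything):
  sorted[0] = $aabaabba  (last char: 'a')
  sorted[1] = a$aabaabb  (last char: 'b')
  sorted[2] = aabaabba$  (last char: '$')
  sorted[3] = aabba$aab  (last char: 'b')
  sorted[4] = abaabba$a  (last char: 'a')
  sorted[5] = abba$aaba  (last char: 'a')
  sorted[6] = ba$aabaab  (last char: 'b')
  sorted[7] = baabba$aa  (last char: 'a')
  sorted[8] = bba$aabaa  (last char: 'a')
Last column: ab$baabaa
Original string S is at sorted index 2

Answer: ab$baabaa
2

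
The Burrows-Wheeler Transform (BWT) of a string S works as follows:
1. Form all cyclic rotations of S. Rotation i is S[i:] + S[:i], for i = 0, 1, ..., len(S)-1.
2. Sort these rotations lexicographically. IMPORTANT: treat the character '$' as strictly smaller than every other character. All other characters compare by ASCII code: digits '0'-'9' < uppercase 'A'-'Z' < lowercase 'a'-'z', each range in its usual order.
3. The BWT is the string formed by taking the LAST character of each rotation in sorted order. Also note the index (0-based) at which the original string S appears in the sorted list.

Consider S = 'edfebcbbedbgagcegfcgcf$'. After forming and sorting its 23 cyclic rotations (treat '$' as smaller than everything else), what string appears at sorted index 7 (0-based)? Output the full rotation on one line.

All 23 rotations (rotation i = S[i:]+S[:i]):
  rot[0] = edfebcbbedbgagcegfcgcf$
  rot[1] = dfebcbbedbgagcegfcgcf$e
  rot[2] = febcbbedbgagcegfcgcf$ed
  rot[3] = ebcbbedbgagcegfcgcf$edf
  rot[4] = bcbbedbgagcegfcgcf$edfe
  rot[5] = cbbedbgagcegfcgcf$edfeb
  rot[6] = bbedbgagcegfcgcf$edfebc
  rot[7] = bedbgagcegfcgcf$edfebcb
  rot[8] = edbgagcegfcgcf$edfebcbb
  rot[9] = dbgagcegfcgcf$edfebcbbe
  rot[10] = bgagcegfcgcf$edfebcbbed
  rot[11] = gagcegfcgcf$edfebcbbedb
  rot[12] = agcegfcgcf$edfebcbbedbg
  rot[13] = gcegfcgcf$edfebcbbedbga
  rot[14] = cegfcgcf$edfebcbbedbgag
  rot[15] = egfcgcf$edfebcbbedbgagc
  rot[16] = gfcgcf$edfebcbbedbgagce
  rot[17] = fcgcf$edfebcbbedbgagceg
  rot[18] = cgcf$edfebcbbedbgagcegf
  rot[19] = gcf$edfebcbbedbgagcegfc
  rot[20] = cf$edfebcbbedbgagcegfcg
  rot[21] = f$edfebcbbedbgagcegfcgc
  rot[22] = $edfebcbbedbgagcegfcgcf
Sorted (with $ < everything):
  sorted[0] = $edfebcbbedbgagcegfcgcf
  sorted[1] = agcegfcgcf$edfebcbbedbg
  sorted[2] = bbedbgagcegfcgcf$edfebc
  sorted[3] = bcbbedbgagcegfcgcf$edfe
  sorted[4] = bedbgagcegfcgcf$edfebcb
  sorted[5] = bgagcegfcgcf$edfebcbbed
  sorted[6] = cbbedbgagcegfcgcf$edfeb
  sorted[7] = cegfcgcf$edfebcbbedbgag
  sorted[8] = cf$edfebcbbedbgagcegfcg
  sorted[9] = cgcf$edfebcbbedbgagcegf
  sorted[10] = dbgagcegfcgcf$edfebcbbe
  sorted[11] = dfebcbbedbgagcegfcgcf$e
  sorted[12] = ebcbbedbgagcegfcgcf$edf
  sorted[13] = edbgagcegfcgcf$edfebcbb
  sorted[14] = edfebcbbedbgagcegfcgcf$
  sorted[15] = egfcgcf$edfebcbbedbgagc
  sorted[16] = f$edfebcbbedbgagcegfcgc
  sorted[17] = fcgcf$edfebcbbedbgagceg
  sorted[18] = febcbbedbgagcegfcgcf$ed
  sorted[19] = gagcegfcgcf$edfebcbbedb
  sorted[20] = gcegfcgcf$edfebcbbedbga
  sorted[21] = gcf$edfebcbbedbgagcegfc
  sorted[22] = gfcgcf$edfebcbbedbgagce
sorted[7] = cegfcgcf$edfebcbbedbgag

Answer: cegfcgcf$edfebcbbedbgag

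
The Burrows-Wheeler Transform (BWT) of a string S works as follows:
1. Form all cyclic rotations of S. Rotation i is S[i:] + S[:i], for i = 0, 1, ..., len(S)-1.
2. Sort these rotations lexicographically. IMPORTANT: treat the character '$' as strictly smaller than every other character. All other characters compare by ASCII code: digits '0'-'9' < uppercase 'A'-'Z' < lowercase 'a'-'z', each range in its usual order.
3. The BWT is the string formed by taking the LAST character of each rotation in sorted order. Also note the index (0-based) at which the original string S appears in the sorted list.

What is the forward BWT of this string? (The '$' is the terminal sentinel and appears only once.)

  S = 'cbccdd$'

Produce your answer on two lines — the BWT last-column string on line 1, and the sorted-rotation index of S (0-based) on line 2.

Answer: dc$bcdc
2

Derivation:
All 7 rotations (rotation i = S[i:]+S[:i]):
  rot[0] = cbccdd$
  rot[1] = bccdd$c
  rot[2] = ccdd$cb
  rot[3] = cdd$cbc
  rot[4] = dd$cbcc
  rot[5] = d$cbccd
  rot[6] = $cbccdd
Sorted (with $ < everything):
  sorted[0] = $cbccdd  (last char: 'd')
  sorted[1] = bccdd$c  (last char: 'c')
  sorted[2] = cbccdd$  (last char: '$')
  sorted[3] = ccdd$cb  (last char: 'b')
  sorted[4] = cdd$cbc  (last char: 'c')
  sorted[5] = d$cbccd  (last char: 'd')
  sorted[6] = dd$cbcc  (last char: 'c')
Last column: dc$bcdc
Original string S is at sorted index 2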